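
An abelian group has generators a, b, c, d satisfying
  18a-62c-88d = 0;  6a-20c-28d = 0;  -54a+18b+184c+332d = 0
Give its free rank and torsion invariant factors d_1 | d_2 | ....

rank_ℚ(R)=3; free=4−3=1
SNF(R) diag = [2, 6, 18] → torsion [2, 6, 18]

Answer: M ≅ ℤ^1 ⊕ ℤ/2 ⊕ ℤ/6 ⊕ ℤ/18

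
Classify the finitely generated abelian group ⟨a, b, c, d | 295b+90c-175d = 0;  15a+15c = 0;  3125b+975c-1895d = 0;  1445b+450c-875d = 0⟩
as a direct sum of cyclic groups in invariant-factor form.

rank_ℚ(R)=4; free=4−4=0
SNF(R) diag = [5, 15, 15, 30] → torsion [5, 15, 15, 30]

Answer: M ≅ ℤ/5 ⊕ ℤ/15 ⊕ ℤ/15 ⊕ ℤ/30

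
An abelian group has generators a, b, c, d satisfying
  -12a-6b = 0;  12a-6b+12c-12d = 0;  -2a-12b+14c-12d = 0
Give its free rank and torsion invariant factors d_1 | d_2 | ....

rank_ℚ(R)=3; free=4−3=1
SNF(R) diag = [2, 6, 12] → torsion [2, 6, 12]

Answer: M ≅ ℤ^1 ⊕ ℤ/2 ⊕ ℤ/6 ⊕ ℤ/12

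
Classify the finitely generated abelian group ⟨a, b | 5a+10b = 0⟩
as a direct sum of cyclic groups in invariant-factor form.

Answer: M ≅ ℤ^1 ⊕ ℤ/5

Derivation:
rank_ℚ(R)=1; free=2−1=1
SNF(R) diag = [5] → torsion [5]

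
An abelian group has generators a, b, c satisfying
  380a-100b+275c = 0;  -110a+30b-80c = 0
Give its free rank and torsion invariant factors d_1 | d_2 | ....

Answer: M ≅ ℤ^1 ⊕ ℤ/5 ⊕ ℤ/10

Derivation:
rank_ℚ(R)=2; free=3−2=1
SNF(R) diag = [5, 10] → torsion [5, 10]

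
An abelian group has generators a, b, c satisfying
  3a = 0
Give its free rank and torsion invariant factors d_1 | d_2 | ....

rank_ℚ(R)=1; free=3−1=2
SNF(R) diag = [3] → torsion [3]

Answer: M ≅ ℤ^2 ⊕ ℤ/3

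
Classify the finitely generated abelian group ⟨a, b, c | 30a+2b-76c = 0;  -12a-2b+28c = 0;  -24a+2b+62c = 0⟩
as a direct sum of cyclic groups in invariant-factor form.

Answer: M ≅ ℤ/2 ⊕ ℤ/6 ⊕ ℤ/18

Derivation:
rank_ℚ(R)=3; free=3−3=0
SNF(R) diag = [2, 6, 18] → torsion [2, 6, 18]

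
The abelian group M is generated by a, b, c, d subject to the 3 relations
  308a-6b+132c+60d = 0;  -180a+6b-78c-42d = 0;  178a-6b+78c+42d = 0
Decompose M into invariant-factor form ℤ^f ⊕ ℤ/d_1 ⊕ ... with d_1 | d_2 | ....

Answer: M ≅ ℤ^1 ⊕ ℤ/2 ⊕ ℤ/6 ⊕ ℤ/18

Derivation:
rank_ℚ(R)=3; free=4−3=1
SNF(R) diag = [2, 6, 18] → torsion [2, 6, 18]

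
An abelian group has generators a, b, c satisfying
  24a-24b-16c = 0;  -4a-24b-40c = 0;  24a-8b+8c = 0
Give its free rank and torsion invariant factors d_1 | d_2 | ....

Answer: M ≅ ℤ/4 ⊕ ℤ/8 ⊕ ℤ/8

Derivation:
rank_ℚ(R)=3; free=3−3=0
SNF(R) diag = [4, 8, 8] → torsion [4, 8, 8]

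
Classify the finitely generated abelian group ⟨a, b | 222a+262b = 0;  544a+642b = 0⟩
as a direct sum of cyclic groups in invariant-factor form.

rank_ℚ(R)=2; free=2−2=0
SNF(R) diag = [2, 2] → torsion [2, 2]

Answer: M ≅ ℤ/2 ⊕ ℤ/2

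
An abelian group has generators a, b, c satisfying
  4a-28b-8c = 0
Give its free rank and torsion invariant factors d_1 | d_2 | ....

rank_ℚ(R)=1; free=3−1=2
SNF(R) diag = [4] → torsion [4]

Answer: M ≅ ℤ^2 ⊕ ℤ/4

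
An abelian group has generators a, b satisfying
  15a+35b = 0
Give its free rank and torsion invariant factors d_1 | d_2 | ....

rank_ℚ(R)=1; free=2−1=1
SNF(R) diag = [5] → torsion [5]

Answer: M ≅ ℤ^1 ⊕ ℤ/5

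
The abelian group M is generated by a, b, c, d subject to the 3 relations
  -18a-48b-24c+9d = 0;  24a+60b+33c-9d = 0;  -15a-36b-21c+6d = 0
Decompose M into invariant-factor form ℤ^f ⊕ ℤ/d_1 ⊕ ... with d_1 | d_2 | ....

Answer: M ≅ ℤ^1 ⊕ ℤ/3 ⊕ ℤ/3 ⊕ ℤ/3

Derivation:
rank_ℚ(R)=3; free=4−3=1
SNF(R) diag = [3, 3, 3] → torsion [3, 3, 3]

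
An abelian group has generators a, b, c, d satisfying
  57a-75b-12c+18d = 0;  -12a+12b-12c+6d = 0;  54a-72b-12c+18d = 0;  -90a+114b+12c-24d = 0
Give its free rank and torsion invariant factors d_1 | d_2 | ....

Answer: M ≅ ℤ/3 ⊕ ℤ/6 ⊕ ℤ/6 ⊕ ℤ/12

Derivation:
rank_ℚ(R)=4; free=4−4=0
SNF(R) diag = [3, 6, 6, 12] → torsion [3, 6, 6, 12]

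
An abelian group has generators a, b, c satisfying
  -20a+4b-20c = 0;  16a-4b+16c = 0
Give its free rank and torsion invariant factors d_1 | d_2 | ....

rank_ℚ(R)=2; free=3−2=1
SNF(R) diag = [4, 4] → torsion [4, 4]

Answer: M ≅ ℤ^1 ⊕ ℤ/4 ⊕ ℤ/4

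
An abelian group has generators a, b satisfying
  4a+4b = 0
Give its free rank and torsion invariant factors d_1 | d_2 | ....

rank_ℚ(R)=1; free=2−1=1
SNF(R) diag = [4] → torsion [4]

Answer: M ≅ ℤ^1 ⊕ ℤ/4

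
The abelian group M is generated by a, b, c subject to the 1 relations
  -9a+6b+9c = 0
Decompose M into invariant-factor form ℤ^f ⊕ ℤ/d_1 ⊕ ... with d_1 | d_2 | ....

rank_ℚ(R)=1; free=3−1=2
SNF(R) diag = [3] → torsion [3]

Answer: M ≅ ℤ^2 ⊕ ℤ/3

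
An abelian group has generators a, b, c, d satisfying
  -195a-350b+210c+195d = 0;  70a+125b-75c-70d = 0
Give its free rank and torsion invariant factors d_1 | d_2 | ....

Answer: M ≅ ℤ^2 ⊕ ℤ/5 ⊕ ℤ/5

Derivation:
rank_ℚ(R)=2; free=4−2=2
SNF(R) diag = [5, 5] → torsion [5, 5]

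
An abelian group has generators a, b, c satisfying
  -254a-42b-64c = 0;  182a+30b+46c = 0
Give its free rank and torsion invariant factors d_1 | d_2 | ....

rank_ℚ(R)=2; free=3−2=1
SNF(R) diag = [2, 6] → torsion [2, 6]

Answer: M ≅ ℤ^1 ⊕ ℤ/2 ⊕ ℤ/6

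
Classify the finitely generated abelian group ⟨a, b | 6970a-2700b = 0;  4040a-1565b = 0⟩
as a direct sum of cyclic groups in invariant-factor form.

rank_ℚ(R)=2; free=2−2=0
SNF(R) diag = [5, 10] → torsion [5, 10]

Answer: M ≅ ℤ/5 ⊕ ℤ/10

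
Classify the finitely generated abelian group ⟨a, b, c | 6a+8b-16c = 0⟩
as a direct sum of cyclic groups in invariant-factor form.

Answer: M ≅ ℤ^2 ⊕ ℤ/2

Derivation:
rank_ℚ(R)=1; free=3−1=2
SNF(R) diag = [2] → torsion [2]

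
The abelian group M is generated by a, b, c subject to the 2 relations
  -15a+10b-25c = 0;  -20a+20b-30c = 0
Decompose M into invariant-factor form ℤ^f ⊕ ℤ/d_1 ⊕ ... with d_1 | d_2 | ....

rank_ℚ(R)=2; free=3−2=1
SNF(R) diag = [5, 10] → torsion [5, 10]

Answer: M ≅ ℤ^1 ⊕ ℤ/5 ⊕ ℤ/10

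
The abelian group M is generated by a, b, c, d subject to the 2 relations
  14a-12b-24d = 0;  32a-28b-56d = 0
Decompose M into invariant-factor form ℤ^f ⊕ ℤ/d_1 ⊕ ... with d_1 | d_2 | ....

Answer: M ≅ ℤ^2 ⊕ ℤ/2 ⊕ ℤ/4

Derivation:
rank_ℚ(R)=2; free=4−2=2
SNF(R) diag = [2, 4] → torsion [2, 4]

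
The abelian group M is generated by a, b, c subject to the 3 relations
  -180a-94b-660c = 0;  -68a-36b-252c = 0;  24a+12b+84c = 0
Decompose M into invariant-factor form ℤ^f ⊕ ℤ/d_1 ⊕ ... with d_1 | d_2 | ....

rank_ℚ(R)=3; free=3−3=0
SNF(R) diag = [2, 4, 12] → torsion [2, 4, 12]

Answer: M ≅ ℤ/2 ⊕ ℤ/4 ⊕ ℤ/12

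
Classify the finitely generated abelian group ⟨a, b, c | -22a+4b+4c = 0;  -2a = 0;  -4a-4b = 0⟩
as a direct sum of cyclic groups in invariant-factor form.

rank_ℚ(R)=3; free=3−3=0
SNF(R) diag = [2, 4, 4] → torsion [2, 4, 4]

Answer: M ≅ ℤ/2 ⊕ ℤ/4 ⊕ ℤ/4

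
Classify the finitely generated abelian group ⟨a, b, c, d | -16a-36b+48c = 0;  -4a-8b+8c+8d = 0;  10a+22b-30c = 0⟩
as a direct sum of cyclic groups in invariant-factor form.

Answer: M ≅ ℤ^1 ⊕ ℤ/2 ⊕ ℤ/4 ⊕ ℤ/4

Derivation:
rank_ℚ(R)=3; free=4−3=1
SNF(R) diag = [2, 4, 4] → torsion [2, 4, 4]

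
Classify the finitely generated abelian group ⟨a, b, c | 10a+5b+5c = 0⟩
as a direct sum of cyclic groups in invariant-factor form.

rank_ℚ(R)=1; free=3−1=2
SNF(R) diag = [5] → torsion [5]

Answer: M ≅ ℤ^2 ⊕ ℤ/5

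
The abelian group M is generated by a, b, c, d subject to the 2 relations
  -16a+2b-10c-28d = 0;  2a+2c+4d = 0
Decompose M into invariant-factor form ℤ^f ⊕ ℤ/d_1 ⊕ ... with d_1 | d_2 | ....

rank_ℚ(R)=2; free=4−2=2
SNF(R) diag = [2, 2] → torsion [2, 2]

Answer: M ≅ ℤ^2 ⊕ ℤ/2 ⊕ ℤ/2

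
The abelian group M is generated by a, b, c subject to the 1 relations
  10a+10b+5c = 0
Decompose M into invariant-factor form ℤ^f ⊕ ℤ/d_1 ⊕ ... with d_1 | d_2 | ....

Answer: M ≅ ℤ^2 ⊕ ℤ/5

Derivation:
rank_ℚ(R)=1; free=3−1=2
SNF(R) diag = [5] → torsion [5]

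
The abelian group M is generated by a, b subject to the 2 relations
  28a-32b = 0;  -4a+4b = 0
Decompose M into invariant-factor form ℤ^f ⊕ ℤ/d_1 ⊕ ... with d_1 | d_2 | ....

rank_ℚ(R)=2; free=2−2=0
SNF(R) diag = [4, 4] → torsion [4, 4]

Answer: M ≅ ℤ/4 ⊕ ℤ/4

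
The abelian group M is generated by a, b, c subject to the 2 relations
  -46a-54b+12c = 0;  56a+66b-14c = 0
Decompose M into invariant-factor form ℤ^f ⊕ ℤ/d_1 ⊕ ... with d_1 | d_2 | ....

Answer: M ≅ ℤ^1 ⊕ ℤ/2 ⊕ ℤ/2

Derivation:
rank_ℚ(R)=2; free=3−2=1
SNF(R) diag = [2, 2] → torsion [2, 2]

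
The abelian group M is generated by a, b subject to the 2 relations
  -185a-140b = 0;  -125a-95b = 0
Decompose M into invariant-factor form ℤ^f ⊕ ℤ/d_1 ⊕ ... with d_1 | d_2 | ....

Answer: M ≅ ℤ/5 ⊕ ℤ/15

Derivation:
rank_ℚ(R)=2; free=2−2=0
SNF(R) diag = [5, 15] → torsion [5, 15]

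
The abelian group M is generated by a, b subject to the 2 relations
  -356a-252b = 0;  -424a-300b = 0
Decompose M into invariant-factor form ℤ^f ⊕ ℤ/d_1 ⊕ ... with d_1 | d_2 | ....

Answer: M ≅ ℤ/4 ⊕ ℤ/12

Derivation:
rank_ℚ(R)=2; free=2−2=0
SNF(R) diag = [4, 12] → torsion [4, 12]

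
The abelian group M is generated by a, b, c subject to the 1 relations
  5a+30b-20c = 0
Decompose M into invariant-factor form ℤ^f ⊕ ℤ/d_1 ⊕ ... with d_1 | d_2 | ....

Answer: M ≅ ℤ^2 ⊕ ℤ/5

Derivation:
rank_ℚ(R)=1; free=3−1=2
SNF(R) diag = [5] → torsion [5]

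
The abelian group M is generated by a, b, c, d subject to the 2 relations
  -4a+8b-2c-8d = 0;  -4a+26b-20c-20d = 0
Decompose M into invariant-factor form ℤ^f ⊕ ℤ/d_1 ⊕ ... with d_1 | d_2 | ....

rank_ℚ(R)=2; free=4−2=2
SNF(R) diag = [2, 6] → torsion [2, 6]

Answer: M ≅ ℤ^2 ⊕ ℤ/2 ⊕ ℤ/6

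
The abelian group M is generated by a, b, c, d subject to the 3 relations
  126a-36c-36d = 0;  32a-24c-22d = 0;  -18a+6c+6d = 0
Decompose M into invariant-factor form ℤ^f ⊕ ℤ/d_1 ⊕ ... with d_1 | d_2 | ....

Answer: M ≅ ℤ^1 ⊕ ℤ/2 ⊕ ℤ/6 ⊕ ℤ/18

Derivation:
rank_ℚ(R)=3; free=4−3=1
SNF(R) diag = [2, 6, 18] → torsion [2, 6, 18]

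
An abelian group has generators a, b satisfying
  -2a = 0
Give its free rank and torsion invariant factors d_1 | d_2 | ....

rank_ℚ(R)=1; free=2−1=1
SNF(R) diag = [2] → torsion [2]

Answer: M ≅ ℤ^1 ⊕ ℤ/2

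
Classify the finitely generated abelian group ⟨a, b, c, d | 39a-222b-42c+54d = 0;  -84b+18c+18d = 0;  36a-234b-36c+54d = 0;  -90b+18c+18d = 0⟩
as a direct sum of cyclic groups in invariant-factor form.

Answer: M ≅ ℤ/3 ⊕ ℤ/6 ⊕ ℤ/18 ⊕ ℤ/18

Derivation:
rank_ℚ(R)=4; free=4−4=0
SNF(R) diag = [3, 6, 18, 18] → torsion [3, 6, 18, 18]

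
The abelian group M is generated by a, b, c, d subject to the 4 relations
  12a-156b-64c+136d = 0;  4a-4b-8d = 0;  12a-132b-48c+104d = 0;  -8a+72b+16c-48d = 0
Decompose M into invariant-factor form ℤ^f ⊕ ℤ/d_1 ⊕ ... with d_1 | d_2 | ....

Answer: M ≅ ℤ/4 ⊕ ℤ/8 ⊕ ℤ/16 ⊕ ℤ/32

Derivation:
rank_ℚ(R)=4; free=4−4=0
SNF(R) diag = [4, 8, 16, 32] → torsion [4, 8, 16, 32]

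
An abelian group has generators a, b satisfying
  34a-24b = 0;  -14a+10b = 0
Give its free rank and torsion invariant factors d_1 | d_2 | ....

Answer: M ≅ ℤ/2 ⊕ ℤ/2

Derivation:
rank_ℚ(R)=2; free=2−2=0
SNF(R) diag = [2, 2] → torsion [2, 2]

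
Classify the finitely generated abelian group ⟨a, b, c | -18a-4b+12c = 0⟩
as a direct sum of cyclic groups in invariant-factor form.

Answer: M ≅ ℤ^2 ⊕ ℤ/2

Derivation:
rank_ℚ(R)=1; free=3−1=2
SNF(R) diag = [2] → torsion [2]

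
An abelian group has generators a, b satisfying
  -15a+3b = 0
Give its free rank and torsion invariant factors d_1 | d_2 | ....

Answer: M ≅ ℤ^1 ⊕ ℤ/3

Derivation:
rank_ℚ(R)=1; free=2−1=1
SNF(R) diag = [3] → torsion [3]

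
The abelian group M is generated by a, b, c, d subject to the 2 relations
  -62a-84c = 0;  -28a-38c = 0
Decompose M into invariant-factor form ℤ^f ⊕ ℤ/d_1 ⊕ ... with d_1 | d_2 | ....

rank_ℚ(R)=2; free=4−2=2
SNF(R) diag = [2, 2] → torsion [2, 2]

Answer: M ≅ ℤ^2 ⊕ ℤ/2 ⊕ ℤ/2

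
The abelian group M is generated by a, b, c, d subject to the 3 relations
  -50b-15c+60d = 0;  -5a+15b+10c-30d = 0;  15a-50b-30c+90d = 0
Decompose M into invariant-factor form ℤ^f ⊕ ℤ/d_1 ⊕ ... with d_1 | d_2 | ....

rank_ℚ(R)=3; free=4−3=1
SNF(R) diag = [5, 5, 15] → torsion [5, 5, 15]

Answer: M ≅ ℤ^1 ⊕ ℤ/5 ⊕ ℤ/5 ⊕ ℤ/15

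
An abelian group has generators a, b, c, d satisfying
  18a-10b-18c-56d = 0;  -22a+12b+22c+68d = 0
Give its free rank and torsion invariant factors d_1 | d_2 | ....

rank_ℚ(R)=2; free=4−2=2
SNF(R) diag = [2, 2] → torsion [2, 2]

Answer: M ≅ ℤ^2 ⊕ ℤ/2 ⊕ ℤ/2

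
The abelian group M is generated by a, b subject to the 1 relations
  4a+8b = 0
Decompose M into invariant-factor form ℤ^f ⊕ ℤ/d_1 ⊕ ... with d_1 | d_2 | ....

rank_ℚ(R)=1; free=2−1=1
SNF(R) diag = [4] → torsion [4]

Answer: M ≅ ℤ^1 ⊕ ℤ/4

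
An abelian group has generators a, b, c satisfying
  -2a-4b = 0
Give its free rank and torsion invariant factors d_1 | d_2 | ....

rank_ℚ(R)=1; free=3−1=2
SNF(R) diag = [2] → torsion [2]

Answer: M ≅ ℤ^2 ⊕ ℤ/2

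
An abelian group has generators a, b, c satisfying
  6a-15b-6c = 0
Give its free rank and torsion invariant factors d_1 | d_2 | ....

Answer: M ≅ ℤ^2 ⊕ ℤ/3

Derivation:
rank_ℚ(R)=1; free=3−1=2
SNF(R) diag = [3] → torsion [3]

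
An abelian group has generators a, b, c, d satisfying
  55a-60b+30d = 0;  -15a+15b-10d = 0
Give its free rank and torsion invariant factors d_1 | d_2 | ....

Answer: M ≅ ℤ^2 ⊕ ℤ/5 ⊕ ℤ/5

Derivation:
rank_ℚ(R)=2; free=4−2=2
SNF(R) diag = [5, 5] → torsion [5, 5]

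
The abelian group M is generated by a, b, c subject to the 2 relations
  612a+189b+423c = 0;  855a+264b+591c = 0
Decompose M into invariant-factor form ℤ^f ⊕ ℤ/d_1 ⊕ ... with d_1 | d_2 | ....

Answer: M ≅ ℤ^1 ⊕ ℤ/3 ⊕ ℤ/9

Derivation:
rank_ℚ(R)=2; free=3−2=1
SNF(R) diag = [3, 9] → torsion [3, 9]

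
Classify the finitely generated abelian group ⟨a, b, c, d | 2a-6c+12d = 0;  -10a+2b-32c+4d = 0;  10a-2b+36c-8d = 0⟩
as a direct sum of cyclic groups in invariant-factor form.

Answer: M ≅ ℤ^1 ⊕ ℤ/2 ⊕ ℤ/2 ⊕ ℤ/4

Derivation:
rank_ℚ(R)=3; free=4−3=1
SNF(R) diag = [2, 2, 4] → torsion [2, 2, 4]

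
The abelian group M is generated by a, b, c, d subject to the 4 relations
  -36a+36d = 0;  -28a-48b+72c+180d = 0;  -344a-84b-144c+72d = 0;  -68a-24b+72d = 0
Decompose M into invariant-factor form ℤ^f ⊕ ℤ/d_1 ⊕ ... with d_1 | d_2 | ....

rank_ℚ(R)=4; free=4−4=0
SNF(R) diag = [4, 12, 36, 72] → torsion [4, 12, 36, 72]

Answer: M ≅ ℤ/4 ⊕ ℤ/12 ⊕ ℤ/36 ⊕ ℤ/72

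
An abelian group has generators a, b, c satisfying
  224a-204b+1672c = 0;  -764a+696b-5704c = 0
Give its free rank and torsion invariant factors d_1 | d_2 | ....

Answer: M ≅ ℤ^1 ⊕ ℤ/4 ⊕ ℤ/12

Derivation:
rank_ℚ(R)=2; free=3−2=1
SNF(R) diag = [4, 12] → torsion [4, 12]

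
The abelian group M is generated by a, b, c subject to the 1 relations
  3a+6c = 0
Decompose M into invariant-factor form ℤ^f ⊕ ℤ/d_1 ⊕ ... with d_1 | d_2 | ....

rank_ℚ(R)=1; free=3−1=2
SNF(R) diag = [3] → torsion [3]

Answer: M ≅ ℤ^2 ⊕ ℤ/3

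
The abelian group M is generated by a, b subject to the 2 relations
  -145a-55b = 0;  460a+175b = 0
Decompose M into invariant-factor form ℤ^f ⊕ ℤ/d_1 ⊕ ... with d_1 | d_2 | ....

rank_ℚ(R)=2; free=2−2=0
SNF(R) diag = [5, 15] → torsion [5, 15]

Answer: M ≅ ℤ/5 ⊕ ℤ/15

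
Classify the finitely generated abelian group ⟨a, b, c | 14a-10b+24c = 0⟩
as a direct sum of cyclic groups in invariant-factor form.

Answer: M ≅ ℤ^2 ⊕ ℤ/2

Derivation:
rank_ℚ(R)=1; free=3−1=2
SNF(R) diag = [2] → torsion [2]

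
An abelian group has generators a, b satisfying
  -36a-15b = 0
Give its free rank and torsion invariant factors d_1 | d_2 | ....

rank_ℚ(R)=1; free=2−1=1
SNF(R) diag = [3] → torsion [3]

Answer: M ≅ ℤ^1 ⊕ ℤ/3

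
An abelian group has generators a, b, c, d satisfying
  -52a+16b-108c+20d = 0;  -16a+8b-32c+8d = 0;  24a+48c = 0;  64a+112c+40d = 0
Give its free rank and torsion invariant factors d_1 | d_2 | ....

rank_ℚ(R)=4; free=4−4=0
SNF(R) diag = [4, 8, 24, 24] → torsion [4, 8, 24, 24]

Answer: M ≅ ℤ/4 ⊕ ℤ/8 ⊕ ℤ/24 ⊕ ℤ/24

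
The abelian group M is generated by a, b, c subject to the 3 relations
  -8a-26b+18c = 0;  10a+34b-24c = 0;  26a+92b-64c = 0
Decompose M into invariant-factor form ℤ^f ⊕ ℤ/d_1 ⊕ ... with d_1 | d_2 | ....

Answer: M ≅ ℤ/2 ⊕ ℤ/2 ⊕ ℤ/6

Derivation:
rank_ℚ(R)=3; free=3−3=0
SNF(R) diag = [2, 2, 6] → torsion [2, 2, 6]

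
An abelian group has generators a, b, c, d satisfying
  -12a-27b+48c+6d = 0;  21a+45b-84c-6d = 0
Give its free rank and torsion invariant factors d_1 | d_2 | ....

Answer: M ≅ ℤ^2 ⊕ ℤ/3 ⊕ ℤ/9

Derivation:
rank_ℚ(R)=2; free=4−2=2
SNF(R) diag = [3, 9] → torsion [3, 9]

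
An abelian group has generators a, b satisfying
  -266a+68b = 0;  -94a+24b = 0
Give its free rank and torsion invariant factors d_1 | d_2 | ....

Answer: M ≅ ℤ/2 ⊕ ℤ/4

Derivation:
rank_ℚ(R)=2; free=2−2=0
SNF(R) diag = [2, 4] → torsion [2, 4]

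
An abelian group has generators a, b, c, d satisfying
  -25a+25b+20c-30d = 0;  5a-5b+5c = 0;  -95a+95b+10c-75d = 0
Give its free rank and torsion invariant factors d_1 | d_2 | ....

Answer: M ≅ ℤ^1 ⊕ ℤ/5 ⊕ ℤ/15 ⊕ ℤ/15

Derivation:
rank_ℚ(R)=3; free=4−3=1
SNF(R) diag = [5, 15, 15] → torsion [5, 15, 15]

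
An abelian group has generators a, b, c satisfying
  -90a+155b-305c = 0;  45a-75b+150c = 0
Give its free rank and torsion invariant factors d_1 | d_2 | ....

Answer: M ≅ ℤ^1 ⊕ ℤ/5 ⊕ ℤ/15

Derivation:
rank_ℚ(R)=2; free=3−2=1
SNF(R) diag = [5, 15] → torsion [5, 15]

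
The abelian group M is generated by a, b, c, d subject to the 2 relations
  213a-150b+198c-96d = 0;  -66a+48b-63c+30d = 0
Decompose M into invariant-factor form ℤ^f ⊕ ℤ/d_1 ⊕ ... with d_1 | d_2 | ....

Answer: M ≅ ℤ^2 ⊕ ℤ/3 ⊕ ℤ/9

Derivation:
rank_ℚ(R)=2; free=4−2=2
SNF(R) diag = [3, 9] → torsion [3, 9]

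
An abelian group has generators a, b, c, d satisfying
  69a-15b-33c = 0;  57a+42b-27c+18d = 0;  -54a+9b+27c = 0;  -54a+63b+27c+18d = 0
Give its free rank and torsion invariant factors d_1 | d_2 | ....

rank_ℚ(R)=4; free=4−4=0
SNF(R) diag = [3, 3, 9, 18] → torsion [3, 3, 9, 18]

Answer: M ≅ ℤ/3 ⊕ ℤ/3 ⊕ ℤ/9 ⊕ ℤ/18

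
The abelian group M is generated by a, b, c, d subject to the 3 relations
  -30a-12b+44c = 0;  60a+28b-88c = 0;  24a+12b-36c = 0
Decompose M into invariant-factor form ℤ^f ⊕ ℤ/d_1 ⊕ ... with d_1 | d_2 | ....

Answer: M ≅ ℤ^1 ⊕ ℤ/2 ⊕ ℤ/4 ⊕ ℤ/12

Derivation:
rank_ℚ(R)=3; free=4−3=1
SNF(R) diag = [2, 4, 12] → torsion [2, 4, 12]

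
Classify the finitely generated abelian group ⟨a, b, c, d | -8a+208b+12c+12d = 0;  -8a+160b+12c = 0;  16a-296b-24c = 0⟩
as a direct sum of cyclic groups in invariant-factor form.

Answer: M ≅ ℤ^1 ⊕ ℤ/4 ⊕ ℤ/12 ⊕ ℤ/24

Derivation:
rank_ℚ(R)=3; free=4−3=1
SNF(R) diag = [4, 12, 24] → torsion [4, 12, 24]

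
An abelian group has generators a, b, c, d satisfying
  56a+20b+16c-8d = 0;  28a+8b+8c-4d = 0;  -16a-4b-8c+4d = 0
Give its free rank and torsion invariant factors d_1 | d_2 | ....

Answer: M ≅ ℤ^1 ⊕ ℤ/4 ⊕ ℤ/4 ⊕ ℤ/12

Derivation:
rank_ℚ(R)=3; free=4−3=1
SNF(R) diag = [4, 4, 12] → torsion [4, 4, 12]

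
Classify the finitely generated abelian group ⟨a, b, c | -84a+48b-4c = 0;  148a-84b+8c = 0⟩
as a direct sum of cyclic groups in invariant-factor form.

rank_ℚ(R)=2; free=3−2=1
SNF(R) diag = [4, 4] → torsion [4, 4]

Answer: M ≅ ℤ^1 ⊕ ℤ/4 ⊕ ℤ/4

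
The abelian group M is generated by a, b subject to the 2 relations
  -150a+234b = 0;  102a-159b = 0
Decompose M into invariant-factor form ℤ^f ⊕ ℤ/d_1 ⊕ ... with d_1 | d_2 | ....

rank_ℚ(R)=2; free=2−2=0
SNF(R) diag = [3, 6] → torsion [3, 6]

Answer: M ≅ ℤ/3 ⊕ ℤ/6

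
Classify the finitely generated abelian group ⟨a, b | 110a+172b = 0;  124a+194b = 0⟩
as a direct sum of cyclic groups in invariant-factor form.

Answer: M ≅ ℤ/2 ⊕ ℤ/6

Derivation:
rank_ℚ(R)=2; free=2−2=0
SNF(R) diag = [2, 6] → torsion [2, 6]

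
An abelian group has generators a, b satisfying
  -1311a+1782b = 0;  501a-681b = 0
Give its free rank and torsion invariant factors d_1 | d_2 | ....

Answer: M ≅ ℤ/3 ⊕ ℤ/3

Derivation:
rank_ℚ(R)=2; free=2−2=0
SNF(R) diag = [3, 3] → torsion [3, 3]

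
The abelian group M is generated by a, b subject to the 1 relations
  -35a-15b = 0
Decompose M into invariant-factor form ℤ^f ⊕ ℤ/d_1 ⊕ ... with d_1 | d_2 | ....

Answer: M ≅ ℤ^1 ⊕ ℤ/5

Derivation:
rank_ℚ(R)=1; free=2−1=1
SNF(R) diag = [5] → torsion [5]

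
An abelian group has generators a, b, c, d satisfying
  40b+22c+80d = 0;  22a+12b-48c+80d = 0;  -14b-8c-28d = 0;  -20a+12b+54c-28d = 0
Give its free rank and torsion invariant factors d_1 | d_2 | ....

rank_ℚ(R)=4; free=4−4=0
SNF(R) diag = [2, 2, 6, 12] → torsion [2, 2, 6, 12]

Answer: M ≅ ℤ/2 ⊕ ℤ/2 ⊕ ℤ/6 ⊕ ℤ/12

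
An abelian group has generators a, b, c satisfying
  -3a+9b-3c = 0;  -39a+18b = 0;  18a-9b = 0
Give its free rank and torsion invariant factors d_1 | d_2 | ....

rank_ℚ(R)=3; free=3−3=0
SNF(R) diag = [3, 3, 9] → torsion [3, 3, 9]

Answer: M ≅ ℤ/3 ⊕ ℤ/3 ⊕ ℤ/9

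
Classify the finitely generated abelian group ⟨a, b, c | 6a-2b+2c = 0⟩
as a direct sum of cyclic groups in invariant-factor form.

Answer: M ≅ ℤ^2 ⊕ ℤ/2

Derivation:
rank_ℚ(R)=1; free=3−1=2
SNF(R) diag = [2] → torsion [2]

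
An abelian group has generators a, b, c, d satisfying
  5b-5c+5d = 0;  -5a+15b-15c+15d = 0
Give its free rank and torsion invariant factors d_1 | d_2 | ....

rank_ℚ(R)=2; free=4−2=2
SNF(R) diag = [5, 5] → torsion [5, 5]

Answer: M ≅ ℤ^2 ⊕ ℤ/5 ⊕ ℤ/5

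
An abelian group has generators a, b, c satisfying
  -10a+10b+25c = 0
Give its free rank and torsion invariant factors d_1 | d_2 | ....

rank_ℚ(R)=1; free=3−1=2
SNF(R) diag = [5] → torsion [5]

Answer: M ≅ ℤ^2 ⊕ ℤ/5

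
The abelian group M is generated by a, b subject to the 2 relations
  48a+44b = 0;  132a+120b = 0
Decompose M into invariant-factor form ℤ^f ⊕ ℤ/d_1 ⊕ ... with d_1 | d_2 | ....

Answer: M ≅ ℤ/4 ⊕ ℤ/12

Derivation:
rank_ℚ(R)=2; free=2−2=0
SNF(R) diag = [4, 12] → torsion [4, 12]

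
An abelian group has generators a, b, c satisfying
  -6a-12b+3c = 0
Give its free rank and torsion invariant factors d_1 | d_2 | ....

rank_ℚ(R)=1; free=3−1=2
SNF(R) diag = [3] → torsion [3]

Answer: M ≅ ℤ^2 ⊕ ℤ/3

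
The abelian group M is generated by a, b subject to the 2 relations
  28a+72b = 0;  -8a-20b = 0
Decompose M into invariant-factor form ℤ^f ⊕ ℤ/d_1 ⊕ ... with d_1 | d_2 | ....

rank_ℚ(R)=2; free=2−2=0
SNF(R) diag = [4, 4] → torsion [4, 4]

Answer: M ≅ ℤ/4 ⊕ ℤ/4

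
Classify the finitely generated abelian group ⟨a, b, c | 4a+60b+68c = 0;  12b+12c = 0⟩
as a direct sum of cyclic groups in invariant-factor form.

Answer: M ≅ ℤ^1 ⊕ ℤ/4 ⊕ ℤ/12

Derivation:
rank_ℚ(R)=2; free=3−2=1
SNF(R) diag = [4, 12] → torsion [4, 12]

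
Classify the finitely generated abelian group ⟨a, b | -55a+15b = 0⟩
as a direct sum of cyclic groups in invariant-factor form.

rank_ℚ(R)=1; free=2−1=1
SNF(R) diag = [5] → torsion [5]

Answer: M ≅ ℤ^1 ⊕ ℤ/5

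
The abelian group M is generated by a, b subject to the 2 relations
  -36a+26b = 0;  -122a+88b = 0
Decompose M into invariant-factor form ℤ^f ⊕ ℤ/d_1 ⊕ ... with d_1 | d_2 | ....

Answer: M ≅ ℤ/2 ⊕ ℤ/2

Derivation:
rank_ℚ(R)=2; free=2−2=0
SNF(R) diag = [2, 2] → torsion [2, 2]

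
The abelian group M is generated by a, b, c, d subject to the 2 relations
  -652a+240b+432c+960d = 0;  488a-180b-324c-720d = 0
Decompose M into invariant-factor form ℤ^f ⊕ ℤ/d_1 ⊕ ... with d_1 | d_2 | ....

rank_ℚ(R)=2; free=4−2=2
SNF(R) diag = [4, 12] → torsion [4, 12]

Answer: M ≅ ℤ^2 ⊕ ℤ/4 ⊕ ℤ/12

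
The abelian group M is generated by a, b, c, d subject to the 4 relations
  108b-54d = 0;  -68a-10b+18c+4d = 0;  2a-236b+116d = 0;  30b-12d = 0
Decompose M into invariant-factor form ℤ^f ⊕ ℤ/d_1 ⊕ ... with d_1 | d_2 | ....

rank_ℚ(R)=4; free=4−4=0
SNF(R) diag = [2, 6, 18, 54] → torsion [2, 6, 18, 54]

Answer: M ≅ ℤ/2 ⊕ ℤ/6 ⊕ ℤ/18 ⊕ ℤ/54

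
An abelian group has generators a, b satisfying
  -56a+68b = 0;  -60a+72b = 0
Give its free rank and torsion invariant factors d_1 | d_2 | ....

Answer: M ≅ ℤ/4 ⊕ ℤ/12

Derivation:
rank_ℚ(R)=2; free=2−2=0
SNF(R) diag = [4, 12] → torsion [4, 12]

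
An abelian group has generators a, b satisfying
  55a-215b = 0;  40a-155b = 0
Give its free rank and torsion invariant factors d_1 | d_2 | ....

Answer: M ≅ ℤ/5 ⊕ ℤ/15

Derivation:
rank_ℚ(R)=2; free=2−2=0
SNF(R) diag = [5, 15] → torsion [5, 15]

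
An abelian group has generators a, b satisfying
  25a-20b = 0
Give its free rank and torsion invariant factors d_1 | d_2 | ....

rank_ℚ(R)=1; free=2−1=1
SNF(R) diag = [5] → torsion [5]

Answer: M ≅ ℤ^1 ⊕ ℤ/5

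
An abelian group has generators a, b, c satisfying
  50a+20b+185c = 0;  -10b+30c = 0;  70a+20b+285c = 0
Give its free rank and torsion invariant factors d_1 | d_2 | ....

Answer: M ≅ ℤ/5 ⊕ ℤ/10 ⊕ ℤ/20

Derivation:
rank_ℚ(R)=3; free=3−3=0
SNF(R) diag = [5, 10, 20] → torsion [5, 10, 20]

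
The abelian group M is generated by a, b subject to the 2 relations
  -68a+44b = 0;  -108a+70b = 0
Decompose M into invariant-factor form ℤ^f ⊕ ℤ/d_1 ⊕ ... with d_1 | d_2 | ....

rank_ℚ(R)=2; free=2−2=0
SNF(R) diag = [2, 4] → torsion [2, 4]

Answer: M ≅ ℤ/2 ⊕ ℤ/4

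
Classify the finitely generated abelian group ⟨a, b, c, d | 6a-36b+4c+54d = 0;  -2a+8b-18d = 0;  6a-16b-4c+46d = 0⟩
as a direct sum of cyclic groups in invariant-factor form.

rank_ℚ(R)=3; free=4−3=1
SNF(R) diag = [2, 4, 4] → torsion [2, 4, 4]

Answer: M ≅ ℤ^1 ⊕ ℤ/2 ⊕ ℤ/4 ⊕ ℤ/4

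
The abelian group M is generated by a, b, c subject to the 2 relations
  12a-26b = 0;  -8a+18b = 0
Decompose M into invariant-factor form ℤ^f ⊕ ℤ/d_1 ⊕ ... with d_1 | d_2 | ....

Answer: M ≅ ℤ^1 ⊕ ℤ/2 ⊕ ℤ/4

Derivation:
rank_ℚ(R)=2; free=3−2=1
SNF(R) diag = [2, 4] → torsion [2, 4]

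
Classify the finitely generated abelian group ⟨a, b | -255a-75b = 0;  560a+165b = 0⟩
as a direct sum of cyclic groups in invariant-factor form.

Answer: M ≅ ℤ/5 ⊕ ℤ/15

Derivation:
rank_ℚ(R)=2; free=2−2=0
SNF(R) diag = [5, 15] → torsion [5, 15]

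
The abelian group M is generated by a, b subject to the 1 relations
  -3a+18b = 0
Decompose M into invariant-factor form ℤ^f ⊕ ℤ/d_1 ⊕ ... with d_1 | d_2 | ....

rank_ℚ(R)=1; free=2−1=1
SNF(R) diag = [3] → torsion [3]

Answer: M ≅ ℤ^1 ⊕ ℤ/3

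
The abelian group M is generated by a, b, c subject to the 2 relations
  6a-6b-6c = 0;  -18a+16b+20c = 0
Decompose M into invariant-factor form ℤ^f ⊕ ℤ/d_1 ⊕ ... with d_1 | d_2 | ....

Answer: M ≅ ℤ^1 ⊕ ℤ/2 ⊕ ℤ/6

Derivation:
rank_ℚ(R)=2; free=3−2=1
SNF(R) diag = [2, 6] → torsion [2, 6]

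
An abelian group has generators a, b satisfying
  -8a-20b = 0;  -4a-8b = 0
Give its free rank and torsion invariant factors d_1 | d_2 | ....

Answer: M ≅ ℤ/4 ⊕ ℤ/4

Derivation:
rank_ℚ(R)=2; free=2−2=0
SNF(R) diag = [4, 4] → torsion [4, 4]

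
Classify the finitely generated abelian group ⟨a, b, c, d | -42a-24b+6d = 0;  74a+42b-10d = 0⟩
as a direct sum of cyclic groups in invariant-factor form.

rank_ℚ(R)=2; free=4−2=2
SNF(R) diag = [2, 6] → torsion [2, 6]

Answer: M ≅ ℤ^2 ⊕ ℤ/2 ⊕ ℤ/6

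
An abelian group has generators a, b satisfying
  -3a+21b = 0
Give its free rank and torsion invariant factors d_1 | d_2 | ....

Answer: M ≅ ℤ^1 ⊕ ℤ/3

Derivation:
rank_ℚ(R)=1; free=2−1=1
SNF(R) diag = [3] → torsion [3]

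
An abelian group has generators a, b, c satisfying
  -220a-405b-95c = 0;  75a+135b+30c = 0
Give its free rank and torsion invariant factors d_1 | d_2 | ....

Answer: M ≅ ℤ^1 ⊕ ℤ/5 ⊕ ℤ/15

Derivation:
rank_ℚ(R)=2; free=3−2=1
SNF(R) diag = [5, 15] → torsion [5, 15]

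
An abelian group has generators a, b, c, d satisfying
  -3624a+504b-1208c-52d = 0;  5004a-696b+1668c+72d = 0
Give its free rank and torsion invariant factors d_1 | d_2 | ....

Answer: M ≅ ℤ^2 ⊕ ℤ/4 ⊕ ℤ/12

Derivation:
rank_ℚ(R)=2; free=4−2=2
SNF(R) diag = [4, 12] → torsion [4, 12]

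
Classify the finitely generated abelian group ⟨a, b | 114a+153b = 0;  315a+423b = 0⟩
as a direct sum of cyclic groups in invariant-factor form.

rank_ℚ(R)=2; free=2−2=0
SNF(R) diag = [3, 9] → torsion [3, 9]

Answer: M ≅ ℤ/3 ⊕ ℤ/9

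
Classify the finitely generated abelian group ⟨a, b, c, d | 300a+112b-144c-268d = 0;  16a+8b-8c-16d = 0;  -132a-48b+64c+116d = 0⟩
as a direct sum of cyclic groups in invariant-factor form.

Answer: M ≅ ℤ^1 ⊕ ℤ/4 ⊕ ℤ/8 ⊕ ℤ/16

Derivation:
rank_ℚ(R)=3; free=4−3=1
SNF(R) diag = [4, 8, 16] → torsion [4, 8, 16]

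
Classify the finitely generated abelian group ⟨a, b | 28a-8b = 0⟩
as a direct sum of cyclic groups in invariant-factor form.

Answer: M ≅ ℤ^1 ⊕ ℤ/4

Derivation:
rank_ℚ(R)=1; free=2−1=1
SNF(R) diag = [4] → torsion [4]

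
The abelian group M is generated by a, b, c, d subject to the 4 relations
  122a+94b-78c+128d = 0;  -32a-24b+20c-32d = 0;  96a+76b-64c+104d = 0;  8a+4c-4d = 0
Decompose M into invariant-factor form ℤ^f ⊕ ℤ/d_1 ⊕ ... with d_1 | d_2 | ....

Answer: M ≅ ℤ/2 ⊕ ℤ/4 ⊕ ℤ/4 ⊕ ℤ/12

Derivation:
rank_ℚ(R)=4; free=4−4=0
SNF(R) diag = [2, 4, 4, 12] → torsion [2, 4, 4, 12]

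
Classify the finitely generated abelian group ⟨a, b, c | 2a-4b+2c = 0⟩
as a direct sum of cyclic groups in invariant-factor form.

rank_ℚ(R)=1; free=3−1=2
SNF(R) diag = [2] → torsion [2]

Answer: M ≅ ℤ^2 ⊕ ℤ/2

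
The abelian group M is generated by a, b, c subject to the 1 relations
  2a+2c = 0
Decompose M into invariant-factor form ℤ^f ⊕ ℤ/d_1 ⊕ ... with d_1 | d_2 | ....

rank_ℚ(R)=1; free=3−1=2
SNF(R) diag = [2] → torsion [2]

Answer: M ≅ ℤ^2 ⊕ ℤ/2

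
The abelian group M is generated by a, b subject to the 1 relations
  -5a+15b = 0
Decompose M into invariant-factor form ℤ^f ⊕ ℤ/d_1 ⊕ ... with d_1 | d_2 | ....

Answer: M ≅ ℤ^1 ⊕ ℤ/5

Derivation:
rank_ℚ(R)=1; free=2−1=1
SNF(R) diag = [5] → torsion [5]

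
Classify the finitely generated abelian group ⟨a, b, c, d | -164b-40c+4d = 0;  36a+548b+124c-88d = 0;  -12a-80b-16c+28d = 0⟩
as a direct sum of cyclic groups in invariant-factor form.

rank_ℚ(R)=3; free=4−3=1
SNF(R) diag = [4, 12, 36] → torsion [4, 12, 36]

Answer: M ≅ ℤ^1 ⊕ ℤ/4 ⊕ ℤ/12 ⊕ ℤ/36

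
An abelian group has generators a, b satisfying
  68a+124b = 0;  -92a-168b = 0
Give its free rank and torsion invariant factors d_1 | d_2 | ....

rank_ℚ(R)=2; free=2−2=0
SNF(R) diag = [4, 4] → torsion [4, 4]

Answer: M ≅ ℤ/4 ⊕ ℤ/4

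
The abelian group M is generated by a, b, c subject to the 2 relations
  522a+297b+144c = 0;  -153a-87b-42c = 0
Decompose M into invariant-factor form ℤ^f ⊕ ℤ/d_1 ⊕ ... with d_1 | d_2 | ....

Answer: M ≅ ℤ^1 ⊕ ℤ/3 ⊕ ℤ/9

Derivation:
rank_ℚ(R)=2; free=3−2=1
SNF(R) diag = [3, 9] → torsion [3, 9]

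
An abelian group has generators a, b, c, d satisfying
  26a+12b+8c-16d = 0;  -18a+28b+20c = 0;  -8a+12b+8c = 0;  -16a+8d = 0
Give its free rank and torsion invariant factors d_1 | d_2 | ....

rank_ℚ(R)=4; free=4−4=0
SNF(R) diag = [2, 4, 4, 8] → torsion [2, 4, 4, 8]

Answer: M ≅ ℤ/2 ⊕ ℤ/4 ⊕ ℤ/4 ⊕ ℤ/8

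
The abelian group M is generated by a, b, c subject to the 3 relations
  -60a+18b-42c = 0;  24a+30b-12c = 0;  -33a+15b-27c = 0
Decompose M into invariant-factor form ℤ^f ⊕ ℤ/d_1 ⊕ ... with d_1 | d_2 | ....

Answer: M ≅ ℤ/3 ⊕ ℤ/6 ⊕ ℤ/6

Derivation:
rank_ℚ(R)=3; free=3−3=0
SNF(R) diag = [3, 6, 6] → torsion [3, 6, 6]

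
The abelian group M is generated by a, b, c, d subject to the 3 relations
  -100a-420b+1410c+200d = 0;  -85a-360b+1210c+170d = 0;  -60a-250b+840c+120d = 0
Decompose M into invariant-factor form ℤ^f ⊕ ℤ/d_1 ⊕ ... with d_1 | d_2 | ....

Answer: M ≅ ℤ^1 ⊕ ℤ/5 ⊕ ℤ/10 ⊕ ℤ/10

Derivation:
rank_ℚ(R)=3; free=4−3=1
SNF(R) diag = [5, 10, 10] → torsion [5, 10, 10]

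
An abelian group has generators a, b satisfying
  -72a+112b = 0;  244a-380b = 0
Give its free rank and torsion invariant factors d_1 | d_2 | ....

Answer: M ≅ ℤ/4 ⊕ ℤ/8

Derivation:
rank_ℚ(R)=2; free=2−2=0
SNF(R) diag = [4, 8] → torsion [4, 8]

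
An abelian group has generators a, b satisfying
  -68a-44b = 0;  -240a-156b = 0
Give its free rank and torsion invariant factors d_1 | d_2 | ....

rank_ℚ(R)=2; free=2−2=0
SNF(R) diag = [4, 12] → torsion [4, 12]

Answer: M ≅ ℤ/4 ⊕ ℤ/12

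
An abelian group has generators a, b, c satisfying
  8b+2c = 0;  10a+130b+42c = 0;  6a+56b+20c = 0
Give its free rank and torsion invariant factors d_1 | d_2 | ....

Answer: M ≅ ℤ/2 ⊕ ℤ/2 ⊕ ℤ/6

Derivation:
rank_ℚ(R)=3; free=3−3=0
SNF(R) diag = [2, 2, 6] → torsion [2, 2, 6]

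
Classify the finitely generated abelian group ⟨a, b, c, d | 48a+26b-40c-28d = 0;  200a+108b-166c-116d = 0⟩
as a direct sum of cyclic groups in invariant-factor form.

rank_ℚ(R)=2; free=4−2=2
SNF(R) diag = [2, 2] → torsion [2, 2]

Answer: M ≅ ℤ^2 ⊕ ℤ/2 ⊕ ℤ/2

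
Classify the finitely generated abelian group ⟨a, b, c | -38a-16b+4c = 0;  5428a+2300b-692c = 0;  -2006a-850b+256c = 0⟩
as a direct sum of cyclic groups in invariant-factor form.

rank_ℚ(R)=3; free=3−3=0
SNF(R) diag = [2, 6, 12] → torsion [2, 6, 12]

Answer: M ≅ ℤ/2 ⊕ ℤ/6 ⊕ ℤ/12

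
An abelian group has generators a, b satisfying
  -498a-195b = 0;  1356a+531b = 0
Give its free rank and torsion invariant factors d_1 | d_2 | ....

Answer: M ≅ ℤ/3 ⊕ ℤ/6

Derivation:
rank_ℚ(R)=2; free=2−2=0
SNF(R) diag = [3, 6] → torsion [3, 6]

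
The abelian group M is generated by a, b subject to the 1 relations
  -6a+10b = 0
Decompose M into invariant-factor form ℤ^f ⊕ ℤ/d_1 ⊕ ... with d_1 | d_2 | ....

rank_ℚ(R)=1; free=2−1=1
SNF(R) diag = [2] → torsion [2]

Answer: M ≅ ℤ^1 ⊕ ℤ/2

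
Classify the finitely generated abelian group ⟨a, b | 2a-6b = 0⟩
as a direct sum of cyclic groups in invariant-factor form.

Answer: M ≅ ℤ^1 ⊕ ℤ/2

Derivation:
rank_ℚ(R)=1; free=2−1=1
SNF(R) diag = [2] → torsion [2]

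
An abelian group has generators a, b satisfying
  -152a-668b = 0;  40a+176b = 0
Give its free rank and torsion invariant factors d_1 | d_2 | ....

rank_ℚ(R)=2; free=2−2=0
SNF(R) diag = [4, 8] → torsion [4, 8]

Answer: M ≅ ℤ/4 ⊕ ℤ/8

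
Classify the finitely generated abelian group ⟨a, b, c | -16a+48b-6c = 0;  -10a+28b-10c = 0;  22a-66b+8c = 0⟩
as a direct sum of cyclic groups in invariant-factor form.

Answer: M ≅ ℤ/2 ⊕ ℤ/2 ⊕ ℤ/2

Derivation:
rank_ℚ(R)=3; free=3−3=0
SNF(R) diag = [2, 2, 2] → torsion [2, 2, 2]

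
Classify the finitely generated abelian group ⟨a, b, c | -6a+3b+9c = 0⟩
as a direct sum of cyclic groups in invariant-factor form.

Answer: M ≅ ℤ^2 ⊕ ℤ/3

Derivation:
rank_ℚ(R)=1; free=3−1=2
SNF(R) diag = [3] → torsion [3]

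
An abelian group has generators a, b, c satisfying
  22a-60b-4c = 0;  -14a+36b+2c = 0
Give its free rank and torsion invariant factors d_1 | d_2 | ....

rank_ℚ(R)=2; free=3−2=1
SNF(R) diag = [2, 6] → torsion [2, 6]

Answer: M ≅ ℤ^1 ⊕ ℤ/2 ⊕ ℤ/6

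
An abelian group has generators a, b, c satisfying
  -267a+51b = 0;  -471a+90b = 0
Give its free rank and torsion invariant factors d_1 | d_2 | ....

Answer: M ≅ ℤ^1 ⊕ ℤ/3 ⊕ ℤ/3

Derivation:
rank_ℚ(R)=2; free=3−2=1
SNF(R) diag = [3, 3] → torsion [3, 3]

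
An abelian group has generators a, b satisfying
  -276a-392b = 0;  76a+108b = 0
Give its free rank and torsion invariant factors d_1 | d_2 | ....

rank_ℚ(R)=2; free=2−2=0
SNF(R) diag = [4, 4] → torsion [4, 4]

Answer: M ≅ ℤ/4 ⊕ ℤ/4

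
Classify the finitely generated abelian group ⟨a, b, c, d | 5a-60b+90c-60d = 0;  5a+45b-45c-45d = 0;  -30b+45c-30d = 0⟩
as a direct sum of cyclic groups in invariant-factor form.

Answer: M ≅ ℤ^1 ⊕ ℤ/5 ⊕ ℤ/15 ⊕ ℤ/45

Derivation:
rank_ℚ(R)=3; free=4−3=1
SNF(R) diag = [5, 15, 45] → torsion [5, 15, 45]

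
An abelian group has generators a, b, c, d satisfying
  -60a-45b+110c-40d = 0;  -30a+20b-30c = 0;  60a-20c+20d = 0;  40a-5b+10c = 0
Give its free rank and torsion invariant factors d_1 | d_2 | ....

rank_ℚ(R)=4; free=4−4=0
SNF(R) diag = [5, 10, 20, 40] → torsion [5, 10, 20, 40]

Answer: M ≅ ℤ/5 ⊕ ℤ/10 ⊕ ℤ/20 ⊕ ℤ/40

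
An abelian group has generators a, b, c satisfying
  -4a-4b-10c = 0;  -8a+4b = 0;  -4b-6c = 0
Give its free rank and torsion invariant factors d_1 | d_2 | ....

rank_ℚ(R)=3; free=3−3=0
SNF(R) diag = [2, 4, 4] → torsion [2, 4, 4]

Answer: M ≅ ℤ/2 ⊕ ℤ/4 ⊕ ℤ/4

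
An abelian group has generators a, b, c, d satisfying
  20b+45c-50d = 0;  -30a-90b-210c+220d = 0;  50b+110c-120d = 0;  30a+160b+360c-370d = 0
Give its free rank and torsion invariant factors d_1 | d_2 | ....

Answer: M ≅ ℤ/5 ⊕ ℤ/10 ⊕ ℤ/10 ⊕ ℤ/30

Derivation:
rank_ℚ(R)=4; free=4−4=0
SNF(R) diag = [5, 10, 10, 30] → torsion [5, 10, 10, 30]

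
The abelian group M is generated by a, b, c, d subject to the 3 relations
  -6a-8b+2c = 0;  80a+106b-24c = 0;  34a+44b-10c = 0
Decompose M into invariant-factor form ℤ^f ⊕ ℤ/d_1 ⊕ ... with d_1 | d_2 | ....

Answer: M ≅ ℤ^1 ⊕ ℤ/2 ⊕ ℤ/2 ⊕ ℤ/4

Derivation:
rank_ℚ(R)=3; free=4−3=1
SNF(R) diag = [2, 2, 4] → torsion [2, 2, 4]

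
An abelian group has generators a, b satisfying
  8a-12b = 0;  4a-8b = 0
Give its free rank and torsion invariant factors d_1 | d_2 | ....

rank_ℚ(R)=2; free=2−2=0
SNF(R) diag = [4, 4] → torsion [4, 4]

Answer: M ≅ ℤ/4 ⊕ ℤ/4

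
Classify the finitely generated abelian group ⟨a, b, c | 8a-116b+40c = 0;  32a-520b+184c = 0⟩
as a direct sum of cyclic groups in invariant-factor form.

rank_ℚ(R)=2; free=3−2=1
SNF(R) diag = [4, 8] → torsion [4, 8]

Answer: M ≅ ℤ^1 ⊕ ℤ/4 ⊕ ℤ/8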